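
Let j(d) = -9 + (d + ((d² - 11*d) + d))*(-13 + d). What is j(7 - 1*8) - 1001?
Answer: -1150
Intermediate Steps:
j(d) = -9 + (-13 + d)*(d² - 9*d) (j(d) = -9 + (d + (d² - 10*d))*(-13 + d) = -9 + (d² - 9*d)*(-13 + d) = -9 + (-13 + d)*(d² - 9*d))
j(7 - 1*8) - 1001 = (-9 + (7 - 1*8)³ - 22*(7 - 1*8)² + 117*(7 - 1*8)) - 1001 = (-9 + (7 - 8)³ - 22*(7 - 8)² + 117*(7 - 8)) - 1001 = (-9 + (-1)³ - 22*(-1)² + 117*(-1)) - 1001 = (-9 - 1 - 22*1 - 117) - 1001 = (-9 - 1 - 22 - 117) - 1001 = -149 - 1001 = -1150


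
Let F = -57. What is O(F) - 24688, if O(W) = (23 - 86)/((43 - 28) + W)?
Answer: -49373/2 ≈ -24687.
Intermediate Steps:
O(W) = -63/(15 + W)
O(F) - 24688 = -63/(15 - 57) - 24688 = -63/(-42) - 24688 = -63*(-1/42) - 24688 = 3/2 - 24688 = -49373/2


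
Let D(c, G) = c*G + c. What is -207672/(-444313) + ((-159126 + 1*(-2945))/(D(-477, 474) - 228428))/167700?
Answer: 1218944380156571/2607912348413100 ≈ 0.46740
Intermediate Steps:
D(c, G) = c + G*c (D(c, G) = G*c + c = c + G*c)
-207672/(-444313) + ((-159126 + 1*(-2945))/(D(-477, 474) - 228428))/167700 = -207672/(-444313) + ((-159126 + 1*(-2945))/(-477*(1 + 474) - 228428))/167700 = -207672*(-1/444313) + ((-159126 - 2945)/(-477*475 - 228428))*(1/167700) = 207672/444313 - 162071/(-226575 - 228428)*(1/167700) = 207672/444313 - 162071/(-455003)*(1/167700) = 207672/444313 - 162071*(-1/455003)*(1/167700) = 207672/444313 + (162071/455003)*(1/167700) = 207672/444313 + 12467/5869538700 = 1218944380156571/2607912348413100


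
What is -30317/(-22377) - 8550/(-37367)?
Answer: 1324178689/836161359 ≈ 1.5836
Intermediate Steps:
-30317/(-22377) - 8550/(-37367) = -30317*(-1/22377) - 8550*(-1/37367) = 30317/22377 + 8550/37367 = 1324178689/836161359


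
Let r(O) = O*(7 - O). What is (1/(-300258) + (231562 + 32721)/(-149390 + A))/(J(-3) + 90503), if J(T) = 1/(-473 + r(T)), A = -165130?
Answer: -6652459994267/716510493356474880 ≈ -9.2845e-6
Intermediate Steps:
J(T) = 1/(-473 + T*(7 - T))
(1/(-300258) + (231562 + 32721)/(-149390 + A))/(J(-3) + 90503) = (1/(-300258) + (231562 + 32721)/(-149390 - 165130))/(-1/(473 - 3*(-7 - 3)) + 90503) = (-1/300258 + 264283/(-314520))/(-1/(473 - 3*(-10)) + 90503) = (-1/300258 + 264283*(-1/314520))/(-1/(473 + 30) + 90503) = (-1/300258 - 264283/314520)/(-1/503 + 90503) = -13225566589/(15739524360*(-1*1/503 + 90503)) = -13225566589/(15739524360*(-1/503 + 90503)) = -13225566589/(15739524360*45523008/503) = -13225566589/15739524360*503/45523008 = -6652459994267/716510493356474880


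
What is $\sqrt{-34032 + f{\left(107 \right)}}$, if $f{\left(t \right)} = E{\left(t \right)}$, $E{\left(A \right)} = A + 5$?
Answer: $8 i \sqrt{530} \approx 184.17 i$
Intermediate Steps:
$E{\left(A \right)} = 5 + A$
$f{\left(t \right)} = 5 + t$
$\sqrt{-34032 + f{\left(107 \right)}} = \sqrt{-34032 + \left(5 + 107\right)} = \sqrt{-34032 + 112} = \sqrt{-33920} = 8 i \sqrt{530}$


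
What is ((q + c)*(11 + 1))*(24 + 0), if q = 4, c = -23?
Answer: -5472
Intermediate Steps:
((q + c)*(11 + 1))*(24 + 0) = ((4 - 23)*(11 + 1))*(24 + 0) = -19*12*24 = -228*24 = -5472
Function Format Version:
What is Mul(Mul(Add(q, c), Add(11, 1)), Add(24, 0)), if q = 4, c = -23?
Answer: -5472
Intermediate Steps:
Mul(Mul(Add(q, c), Add(11, 1)), Add(24, 0)) = Mul(Mul(Add(4, -23), Add(11, 1)), Add(24, 0)) = Mul(Mul(-19, 12), 24) = Mul(-228, 24) = -5472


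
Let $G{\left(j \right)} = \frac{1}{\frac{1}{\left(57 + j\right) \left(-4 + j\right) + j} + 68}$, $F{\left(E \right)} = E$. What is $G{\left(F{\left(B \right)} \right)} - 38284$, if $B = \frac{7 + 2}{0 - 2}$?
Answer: $- \frac{4693616597}{122600} \approx -38284.0$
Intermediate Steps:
$B = - \frac{9}{2}$ ($B = \frac{9}{-2} = 9 \left(- \frac{1}{2}\right) = - \frac{9}{2} \approx -4.5$)
$G{\left(j \right)} = \frac{1}{68 + \frac{1}{j + \left(-4 + j\right) \left(57 + j\right)}}$ ($G{\left(j \right)} = \frac{1}{\frac{1}{\left(-4 + j\right) \left(57 + j\right) + j} + 68} = \frac{1}{\frac{1}{j + \left(-4 + j\right) \left(57 + j\right)} + 68} = \frac{1}{68 + \frac{1}{j + \left(-4 + j\right) \left(57 + j\right)}}$)
$G{\left(F{\left(B \right)} \right)} - 38284 = \frac{-228 + \left(- \frac{9}{2}\right)^{2} + 54 \left(- \frac{9}{2}\right)}{-15503 + 68 \left(- \frac{9}{2}\right)^{2} + 3672 \left(- \frac{9}{2}\right)} - 38284 = \frac{-228 + \frac{81}{4} - 243}{-15503 + 68 \cdot \frac{81}{4} - 16524} - 38284 = \frac{1}{-15503 + 1377 - 16524} \left(- \frac{1803}{4}\right) - 38284 = \frac{1}{-30650} \left(- \frac{1803}{4}\right) - 38284 = \left(- \frac{1}{30650}\right) \left(- \frac{1803}{4}\right) - 38284 = \frac{1803}{122600} - 38284 = - \frac{4693616597}{122600}$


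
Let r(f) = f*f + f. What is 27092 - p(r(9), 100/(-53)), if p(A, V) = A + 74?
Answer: 26928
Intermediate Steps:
r(f) = f + f² (r(f) = f² + f = f + f²)
p(A, V) = 74 + A
27092 - p(r(9), 100/(-53)) = 27092 - (74 + 9*(1 + 9)) = 27092 - (74 + 9*10) = 27092 - (74 + 90) = 27092 - 1*164 = 27092 - 164 = 26928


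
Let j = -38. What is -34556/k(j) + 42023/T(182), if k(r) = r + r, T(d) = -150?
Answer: 497413/2850 ≈ 174.53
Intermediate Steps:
k(r) = 2*r
-34556/k(j) + 42023/T(182) = -34556/(2*(-38)) + 42023/(-150) = -34556/(-76) + 42023*(-1/150) = -34556*(-1/76) - 42023/150 = 8639/19 - 42023/150 = 497413/2850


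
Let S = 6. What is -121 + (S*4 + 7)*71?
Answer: 2080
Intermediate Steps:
-121 + (S*4 + 7)*71 = -121 + (6*4 + 7)*71 = -121 + (24 + 7)*71 = -121 + 31*71 = -121 + 2201 = 2080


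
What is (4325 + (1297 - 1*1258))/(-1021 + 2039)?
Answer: 2182/509 ≈ 4.2868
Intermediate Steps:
(4325 + (1297 - 1*1258))/(-1021 + 2039) = (4325 + (1297 - 1258))/1018 = (4325 + 39)*(1/1018) = 4364*(1/1018) = 2182/509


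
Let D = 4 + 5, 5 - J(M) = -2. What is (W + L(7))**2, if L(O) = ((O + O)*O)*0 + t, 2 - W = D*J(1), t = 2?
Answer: 3481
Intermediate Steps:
J(M) = 7 (J(M) = 5 - 1*(-2) = 5 + 2 = 7)
D = 9
W = -61 (W = 2 - 9*7 = 2 - 1*63 = 2 - 63 = -61)
L(O) = 2 (L(O) = ((O + O)*O)*0 + 2 = ((2*O)*O)*0 + 2 = (2*O**2)*0 + 2 = 0 + 2 = 2)
(W + L(7))**2 = (-61 + 2)**2 = (-59)**2 = 3481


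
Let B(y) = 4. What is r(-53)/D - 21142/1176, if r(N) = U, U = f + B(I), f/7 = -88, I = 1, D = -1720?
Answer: -2227783/126420 ≈ -17.622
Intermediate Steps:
f = -616 (f = 7*(-88) = -616)
U = -612 (U = -616 + 4 = -612)
r(N) = -612
r(-53)/D - 21142/1176 = -612/(-1720) - 21142/1176 = -612*(-1/1720) - 21142*1/1176 = 153/430 - 10571/588 = -2227783/126420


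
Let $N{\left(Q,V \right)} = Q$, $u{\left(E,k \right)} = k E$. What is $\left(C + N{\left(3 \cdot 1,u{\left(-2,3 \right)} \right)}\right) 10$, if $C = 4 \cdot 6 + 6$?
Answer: $330$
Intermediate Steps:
$u{\left(E,k \right)} = E k$
$C = 30$ ($C = 24 + 6 = 30$)
$\left(C + N{\left(3 \cdot 1,u{\left(-2,3 \right)} \right)}\right) 10 = \left(30 + 3 \cdot 1\right) 10 = \left(30 + 3\right) 10 = 33 \cdot 10 = 330$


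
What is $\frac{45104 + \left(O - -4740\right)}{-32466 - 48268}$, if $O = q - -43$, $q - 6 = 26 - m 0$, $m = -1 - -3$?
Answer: $- \frac{49919}{80734} \approx -0.61831$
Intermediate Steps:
$m = 2$ ($m = -1 + 3 = 2$)
$q = 32$ ($q = 6 + \left(26 - 2 \cdot 0\right) = 6 + \left(26 - 0\right) = 6 + \left(26 + 0\right) = 6 + 26 = 32$)
$O = 75$ ($O = 32 - -43 = 32 + 43 = 75$)
$\frac{45104 + \left(O - -4740\right)}{-32466 - 48268} = \frac{45104 + \left(75 - -4740\right)}{-32466 - 48268} = \frac{45104 + \left(75 + 4740\right)}{-80734} = \left(45104 + 4815\right) \left(- \frac{1}{80734}\right) = 49919 \left(- \frac{1}{80734}\right) = - \frac{49919}{80734}$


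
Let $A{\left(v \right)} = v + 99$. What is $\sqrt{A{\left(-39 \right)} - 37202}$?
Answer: $7 i \sqrt{758} \approx 192.72 i$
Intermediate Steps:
$A{\left(v \right)} = 99 + v$
$\sqrt{A{\left(-39 \right)} - 37202} = \sqrt{\left(99 - 39\right) - 37202} = \sqrt{60 - 37202} = \sqrt{-37142} = 7 i \sqrt{758}$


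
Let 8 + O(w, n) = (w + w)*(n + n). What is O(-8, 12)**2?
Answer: 153664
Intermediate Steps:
O(w, n) = -8 + 4*n*w (O(w, n) = -8 + (w + w)*(n + n) = -8 + (2*w)*(2*n) = -8 + 4*n*w)
O(-8, 12)**2 = (-8 + 4*12*(-8))**2 = (-8 - 384)**2 = (-392)**2 = 153664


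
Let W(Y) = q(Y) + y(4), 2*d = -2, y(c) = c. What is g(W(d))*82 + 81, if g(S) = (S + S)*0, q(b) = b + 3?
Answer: 81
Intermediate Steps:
q(b) = 3 + b
d = -1 (d = (1/2)*(-2) = -1)
W(Y) = 7 + Y (W(Y) = (3 + Y) + 4 = 7 + Y)
g(S) = 0 (g(S) = (2*S)*0 = 0)
g(W(d))*82 + 81 = 0*82 + 81 = 0 + 81 = 81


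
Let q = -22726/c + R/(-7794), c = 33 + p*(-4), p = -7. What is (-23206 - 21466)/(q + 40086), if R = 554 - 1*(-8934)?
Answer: -663705864/590016941 ≈ -1.1249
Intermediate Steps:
c = 61 (c = 33 - 7*(-4) = 33 + 28 = 61)
R = 9488 (R = 554 + 8934 = 9488)
q = -88852606/237717 (q = -22726/61 + 9488/(-7794) = -22726*1/61 + 9488*(-1/7794) = -22726/61 - 4744/3897 = -88852606/237717 ≈ -373.77)
(-23206 - 21466)/(q + 40086) = (-23206 - 21466)/(-88852606/237717 + 40086) = -44672/9440271056/237717 = -44672*237717/9440271056 = -663705864/590016941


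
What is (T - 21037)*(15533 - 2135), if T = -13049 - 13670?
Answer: -639834888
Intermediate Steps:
T = -26719
(T - 21037)*(15533 - 2135) = (-26719 - 21037)*(15533 - 2135) = -47756*13398 = -639834888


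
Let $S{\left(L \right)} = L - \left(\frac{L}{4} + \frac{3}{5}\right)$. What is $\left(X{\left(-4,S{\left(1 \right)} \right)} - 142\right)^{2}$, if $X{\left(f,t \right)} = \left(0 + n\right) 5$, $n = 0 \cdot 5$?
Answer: $20164$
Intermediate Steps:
$n = 0$
$S{\left(L \right)} = - \frac{3}{5} + \frac{3 L}{4}$ ($S{\left(L \right)} = L - \left(L \frac{1}{4} + 3 \cdot \frac{1}{5}\right) = L - \left(\frac{L}{4} + \frac{3}{5}\right) = L - \left(\frac{3}{5} + \frac{L}{4}\right) = - \frac{3}{5} + \frac{3 L}{4}$)
$X{\left(f,t \right)} = 0$ ($X{\left(f,t \right)} = \left(0 + 0\right) 5 = 0 \cdot 5 = 0$)
$\left(X{\left(-4,S{\left(1 \right)} \right)} - 142\right)^{2} = \left(0 - 142\right)^{2} = \left(-142\right)^{2} = 20164$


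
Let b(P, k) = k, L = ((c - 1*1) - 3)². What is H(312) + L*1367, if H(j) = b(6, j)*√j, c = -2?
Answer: 49212 + 624*√78 ≈ 54723.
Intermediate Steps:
L = 36 (L = ((-2 - 1*1) - 3)² = ((-2 - 1) - 3)² = (-3 - 3)² = (-6)² = 36)
H(j) = j^(3/2) (H(j) = j*√j = j^(3/2))
H(312) + L*1367 = 312^(3/2) + 36*1367 = 624*√78 + 49212 = 49212 + 624*√78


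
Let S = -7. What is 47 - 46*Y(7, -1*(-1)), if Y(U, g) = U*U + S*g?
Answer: -1885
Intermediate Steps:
Y(U, g) = U**2 - 7*g (Y(U, g) = U*U - 7*g = U**2 - 7*g)
47 - 46*Y(7, -1*(-1)) = 47 - 46*(7**2 - (-7)*(-1)) = 47 - 46*(49 - 7*1) = 47 - 46*(49 - 7) = 47 - 46*42 = 47 - 1932 = -1885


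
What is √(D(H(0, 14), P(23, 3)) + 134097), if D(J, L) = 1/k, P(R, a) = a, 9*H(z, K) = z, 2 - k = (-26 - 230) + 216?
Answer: 5*√9461886/42 ≈ 366.19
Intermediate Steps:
k = 42 (k = 2 - ((-26 - 230) + 216) = 2 - (-256 + 216) = 2 - 1*(-40) = 2 + 40 = 42)
H(z, K) = z/9
D(J, L) = 1/42
√(D(H(0, 14), P(23, 3)) + 134097) = √(1/42 + 134097) = √(5632075/42) = 5*√9461886/42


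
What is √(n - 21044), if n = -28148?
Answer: 2*I*√12298 ≈ 221.79*I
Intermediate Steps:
√(n - 21044) = √(-28148 - 21044) = √(-49192) = 2*I*√12298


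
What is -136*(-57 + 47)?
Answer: 1360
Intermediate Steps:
-136*(-57 + 47) = -136*(-10) = 1360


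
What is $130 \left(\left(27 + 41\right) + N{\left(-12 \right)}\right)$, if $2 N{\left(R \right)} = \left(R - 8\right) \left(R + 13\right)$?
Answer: $7540$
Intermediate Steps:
$N{\left(R \right)} = \frac{\left(-8 + R\right) \left(13 + R\right)}{2}$ ($N{\left(R \right)} = \frac{\left(R - 8\right) \left(R + 13\right)}{2} = \frac{\left(-8 + R\right) \left(13 + R\right)}{2}$)
$130 \left(\left(27 + 41\right) + N{\left(-12 \right)}\right) = 130 \left(\left(27 + 41\right) + \left(-52 + \frac{\left(-12\right)^{2}}{2} + \frac{5}{2} \left(-12\right)\right)\right) = 130 \left(68 - 10\right) = 130 \cdot 58 = 7540$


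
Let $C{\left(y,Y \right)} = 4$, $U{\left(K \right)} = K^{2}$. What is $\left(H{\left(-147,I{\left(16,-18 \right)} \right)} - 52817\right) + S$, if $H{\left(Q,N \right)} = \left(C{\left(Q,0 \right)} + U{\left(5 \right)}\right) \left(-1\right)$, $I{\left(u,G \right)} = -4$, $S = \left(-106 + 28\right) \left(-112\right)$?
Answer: $-44110$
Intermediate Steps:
$S = 8736$ ($S = \left(-78\right) \left(-112\right) = 8736$)
$H{\left(Q,N \right)} = -29$ ($H{\left(Q,N \right)} = \left(4 + 5^{2}\right) \left(-1\right) = \left(4 + 25\right) \left(-1\right) = 29 \left(-1\right) = -29$)
$\left(H{\left(-147,I{\left(16,-18 \right)} \right)} - 52817\right) + S = \left(-29 - 52817\right) + 8736 = -52846 + 8736 = -44110$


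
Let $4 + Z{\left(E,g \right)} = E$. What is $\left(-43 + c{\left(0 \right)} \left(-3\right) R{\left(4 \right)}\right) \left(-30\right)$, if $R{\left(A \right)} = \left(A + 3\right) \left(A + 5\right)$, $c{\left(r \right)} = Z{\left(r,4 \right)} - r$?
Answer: $-21390$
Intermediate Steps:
$Z{\left(E,g \right)} = -4 + E$
$c{\left(r \right)} = -4$ ($c{\left(r \right)} = \left(-4 + r\right) - r = -4$)
$R{\left(A \right)} = \left(3 + A\right) \left(5 + A\right)$
$\left(-43 + c{\left(0 \right)} \left(-3\right) R{\left(4 \right)}\right) \left(-30\right) = \left(-43 + \left(-4\right) \left(-3\right) \left(15 + 4^{2} + 8 \cdot 4\right)\right) \left(-30\right) = \left(-43 + 12 \left(15 + 16 + 32\right)\right) \left(-30\right) = \left(-43 + 12 \cdot 63\right) \left(-30\right) = \left(-43 + 756\right) \left(-30\right) = 713 \left(-30\right) = -21390$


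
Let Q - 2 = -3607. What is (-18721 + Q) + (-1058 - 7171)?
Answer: -30555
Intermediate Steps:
Q = -3605 (Q = 2 - 3607 = -3605)
(-18721 + Q) + (-1058 - 7171) = (-18721 - 3605) + (-1058 - 7171) = -22326 - 8229 = -30555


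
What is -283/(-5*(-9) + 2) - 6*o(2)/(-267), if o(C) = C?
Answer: -24999/4183 ≈ -5.9763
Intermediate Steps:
-283/(-5*(-9) + 2) - 6*o(2)/(-267) = -283/(-5*(-9) + 2) - 6*2/(-267) = -283/(45 + 2) - 12*(-1/267) = -283/47 + 4/89 = -24999/4183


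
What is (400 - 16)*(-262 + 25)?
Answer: -91008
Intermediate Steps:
(400 - 16)*(-262 + 25) = 384*(-237) = -91008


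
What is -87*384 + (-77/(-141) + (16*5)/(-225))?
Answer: -70657517/2115 ≈ -33408.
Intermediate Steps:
-87*384 + (-77/(-141) + (16*5)/(-225)) = -33408 + (-77*(-1/141) + 80*(-1/225)) = -33408 + (77/141 - 16/45) = -33408 + 403/2115 = -70657517/2115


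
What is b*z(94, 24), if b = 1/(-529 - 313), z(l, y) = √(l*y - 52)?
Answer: -√551/421 ≈ -0.055756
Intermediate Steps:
z(l, y) = √(-52 + l*y)
b = -1/842 (b = 1/(-842) = -1/842 ≈ -0.0011876)
b*z(94, 24) = -√(-52 + 94*24)/842 = -√(-52 + 2256)/842 = -√551/421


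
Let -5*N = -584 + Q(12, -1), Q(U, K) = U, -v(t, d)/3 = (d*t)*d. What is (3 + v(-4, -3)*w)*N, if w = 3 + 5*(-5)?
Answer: -1357356/5 ≈ -2.7147e+5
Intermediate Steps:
v(t, d) = -3*t*d² (v(t, d) = -3*d*t*d = -3*t*d²)
w = -22 (w = 3 - 25 = -22)
N = 572/5 (N = -(-584 + 12)/5 = -⅕*(-572) = 572/5 ≈ 114.40)
(3 + v(-4, -3)*w)*N = (3 - 3*(-4)*(-3)²*(-22))*(572/5) = (3 - 3*(-4)*9*(-22))*(572/5) = (3 + 108*(-22))*(572/5) = (3 - 2376)*(572/5) = -2373*572/5 = -1357356/5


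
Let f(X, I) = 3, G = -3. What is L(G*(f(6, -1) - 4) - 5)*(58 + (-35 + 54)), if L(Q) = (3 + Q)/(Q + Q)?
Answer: -77/4 ≈ -19.250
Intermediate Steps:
L(Q) = (3 + Q)/(2*Q) (L(Q) = (3 + Q)/((2*Q)) = (3 + Q)*(1/(2*Q)) = (3 + Q)/(2*Q))
L(G*(f(6, -1) - 4) - 5)*(58 + (-35 + 54)) = ((3 + (-3*(3 - 4) - 5))/(2*(-3*(3 - 4) - 5)))*(58 + (-35 + 54)) = ((3 + (-3*(-1) - 5))/(2*(-3*(-1) - 5)))*(58 + 19) = ((3 + (3 - 5))/(2*(3 - 5)))*77 = ((½)*(3 - 2)/(-2))*77 = ((½)*(-½)*1)*77 = -¼*77 = -77/4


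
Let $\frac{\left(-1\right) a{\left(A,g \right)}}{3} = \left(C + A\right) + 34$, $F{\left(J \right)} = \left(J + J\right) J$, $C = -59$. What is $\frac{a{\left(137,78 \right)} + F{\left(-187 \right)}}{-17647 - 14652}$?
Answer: $- \frac{69602}{32299} \approx -2.1549$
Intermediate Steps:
$F{\left(J \right)} = 2 J^{2}$ ($F{\left(J \right)} = 2 J J = 2 J^{2}$)
$a{\left(A,g \right)} = 75 - 3 A$ ($a{\left(A,g \right)} = - 3 \left(\left(-59 + A\right) + 34\right) = - 3 \left(-25 + A\right) = 75 - 3 A$)
$\frac{a{\left(137,78 \right)} + F{\left(-187 \right)}}{-17647 - 14652} = \frac{\left(75 - 411\right) + 2 \left(-187\right)^{2}}{-17647 - 14652} = \frac{\left(75 - 411\right) + 2 \cdot 34969}{-32299} = \left(-336 + 69938\right) \left(- \frac{1}{32299}\right) = 69602 \left(- \frac{1}{32299}\right) = - \frac{69602}{32299}$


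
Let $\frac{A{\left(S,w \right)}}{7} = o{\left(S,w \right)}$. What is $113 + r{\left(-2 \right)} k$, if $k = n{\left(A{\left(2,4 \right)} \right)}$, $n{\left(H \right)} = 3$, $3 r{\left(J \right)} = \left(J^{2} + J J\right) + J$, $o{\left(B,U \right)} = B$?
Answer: $119$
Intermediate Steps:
$r{\left(J \right)} = \frac{J}{3} + \frac{2 J^{2}}{3}$ ($r{\left(J \right)} = \frac{\left(J^{2} + J J\right) + J}{3} = \frac{\left(J^{2} + J^{2}\right) + J}{3} = \frac{2 J^{2} + J}{3} = \frac{J + 2 J^{2}}{3} = \frac{J}{3} + \frac{2 J^{2}}{3}$)
$A{\left(S,w \right)} = 7 S$
$k = 3$
$113 + r{\left(-2 \right)} k = 113 + \frac{1}{3} \left(-2\right) \left(1 + 2 \left(-2\right)\right) 3 = 113 + \frac{1}{3} \left(-2\right) \left(1 - 4\right) 3 = 113 + \frac{1}{3} \left(-2\right) \left(-3\right) 3 = 113 + 2 \cdot 3 = 113 + 6 = 119$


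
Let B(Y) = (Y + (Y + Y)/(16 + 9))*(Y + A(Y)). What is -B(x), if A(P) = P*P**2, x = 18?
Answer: -113724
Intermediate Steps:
A(P) = P**3
B(Y) = 27*Y*(Y + Y**3)/25 (B(Y) = (Y + (Y + Y)/(16 + 9))*(Y + Y**3) = (Y + (2*Y)/25)*(Y + Y**3) = (Y + (2*Y)*(1/25))*(Y + Y**3) = (Y + 2*Y/25)*(Y + Y**3) = (27*Y/25)*(Y + Y**3) = 27*Y*(Y + Y**3)/25)
-B(x) = -27*18**2*(1 + 18**2)/25 = -27*324*(1 + 324)/25 = -27*324*325/25 = -1*113724 = -113724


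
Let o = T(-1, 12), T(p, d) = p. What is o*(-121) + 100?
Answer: 221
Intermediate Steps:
o = -1
o*(-121) + 100 = -1*(-121) + 100 = 121 + 100 = 221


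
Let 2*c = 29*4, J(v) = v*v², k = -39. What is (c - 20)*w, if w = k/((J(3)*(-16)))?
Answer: 247/72 ≈ 3.4306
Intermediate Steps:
J(v) = v³
w = 13/144 (w = -39/(3³*(-16)) = -39/(27*(-16)) = -39/(-432) = -39*(-1/432) = 13/144 ≈ 0.090278)
c = 58 (c = (29*4)/2 = (½)*116 = 58)
(c - 20)*w = (58 - 20)*(13/144) = 38*(13/144) = 247/72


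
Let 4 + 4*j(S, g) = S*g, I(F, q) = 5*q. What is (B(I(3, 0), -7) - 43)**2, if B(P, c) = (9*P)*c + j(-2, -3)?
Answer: 7225/4 ≈ 1806.3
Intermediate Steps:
j(S, g) = -1 + S*g/4 (j(S, g) = -1 + (S*g)/4 = -1 + S*g/4)
B(P, c) = 1/2 + 9*P*c (B(P, c) = (9*P)*c + (-1 + (1/4)*(-2)*(-3)) = 9*P*c + (-1 + 3/2) = 9*P*c + 1/2 = 1/2 + 9*P*c)
(B(I(3, 0), -7) - 43)**2 = ((1/2 + 9*(5*0)*(-7)) - 43)**2 = ((1/2 + 9*0*(-7)) - 43)**2 = ((1/2 + 0) - 43)**2 = (1/2 - 43)**2 = (-85/2)**2 = 7225/4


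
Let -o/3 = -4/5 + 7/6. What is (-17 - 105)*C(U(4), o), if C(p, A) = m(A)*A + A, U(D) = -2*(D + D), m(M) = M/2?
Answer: 6039/100 ≈ 60.390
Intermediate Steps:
m(M) = M/2 (m(M) = M*(½) = M/2)
o = -11/10 (o = -3*(-4/5 + 7/6) = -3*(-4*⅕ + 7*(⅙)) = -3*(-⅘ + 7/6) = -3*11/30 = -11/10 ≈ -1.1000)
U(D) = -4*D
C(p, A) = A + A²/2 (C(p, A) = (A/2)*A + A = A²/2 + A = A + A²/2)
(-17 - 105)*C(U(4), o) = (-17 - 105)*((½)*(-11/10)*(2 - 11/10)) = -61*(-11)*9/(10*10) = -122*(-99/200) = 6039/100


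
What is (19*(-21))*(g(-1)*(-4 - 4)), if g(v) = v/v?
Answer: 3192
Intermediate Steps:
g(v) = 1
(19*(-21))*(g(-1)*(-4 - 4)) = (19*(-21))*(1*(-4 - 4)) = -399*(-8) = 3192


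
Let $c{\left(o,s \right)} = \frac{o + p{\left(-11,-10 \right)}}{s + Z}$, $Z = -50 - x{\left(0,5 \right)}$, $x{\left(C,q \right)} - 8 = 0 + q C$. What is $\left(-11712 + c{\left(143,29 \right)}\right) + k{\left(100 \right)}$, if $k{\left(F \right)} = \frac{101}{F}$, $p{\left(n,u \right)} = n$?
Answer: $- \frac{33975071}{2900} \approx -11716.0$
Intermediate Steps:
$x{\left(C,q \right)} = 8 + C q$ ($x{\left(C,q \right)} = 8 + \left(0 + q C\right) = 8 + \left(0 + C q\right) = 8 + C q$)
$Z = -58$ ($Z = -50 - \left(8 + 0 \cdot 5\right) = -50 - \left(8 + 0\right) = -50 - 8 = -58$)
$c{\left(o,s \right)} = \frac{-11 + o}{-58 + s}$ ($c{\left(o,s \right)} = \frac{o - 11}{s - 58} = \frac{-11 + o}{-58 + s}$)
$\left(-11712 + c{\left(143,29 \right)}\right) + k{\left(100 \right)} = \left(-11712 + \frac{-11 + 143}{-58 + 29}\right) + \frac{101}{100} = \left(-11712 + \frac{1}{-29} \cdot 132\right) + 101 \cdot \frac{1}{100} = \left(-11712 - \frac{132}{29}\right) + \frac{101}{100} = - \frac{339780}{29} + \frac{101}{100} = - \frac{33975071}{2900}$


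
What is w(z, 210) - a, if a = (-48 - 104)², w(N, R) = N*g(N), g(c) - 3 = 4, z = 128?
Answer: -22208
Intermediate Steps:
g(c) = 7 (g(c) = 3 + 4 = 7)
w(N, R) = 7*N (w(N, R) = N*7 = 7*N)
a = 23104 (a = (-152)² = 23104)
w(z, 210) - a = 7*128 - 1*23104 = 896 - 23104 = -22208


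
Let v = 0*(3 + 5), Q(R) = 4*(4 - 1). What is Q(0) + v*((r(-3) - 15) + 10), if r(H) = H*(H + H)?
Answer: 12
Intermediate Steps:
r(H) = 2*H² (r(H) = H*(2*H) = 2*H²)
Q(R) = 12 (Q(R) = 4*3 = 12)
v = 0 (v = 0*8 = 0)
Q(0) + v*((r(-3) - 15) + 10) = 12 + 0*((2*(-3)² - 15) + 10) = 12 + 0*((2*9 - 15) + 10) = 12 + 0*((18 - 15) + 10) = 12 + 0*(3 + 10) = 12 + 0*13 = 12 + 0 = 12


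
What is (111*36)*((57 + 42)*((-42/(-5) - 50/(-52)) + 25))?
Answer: 883581534/65 ≈ 1.3594e+7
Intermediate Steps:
(111*36)*((57 + 42)*((-42/(-5) - 50/(-52)) + 25)) = 3996*(99*((-42*(-⅕) - 50*(-1/52)) + 25)) = 3996*(99*((42/5 + 25/26) + 25)) = 3996*(99*(1217/130 + 25)) = 3996*(99*(4467/130)) = 3996*(442233/130) = 883581534/65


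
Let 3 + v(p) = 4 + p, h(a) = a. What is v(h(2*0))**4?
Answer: 1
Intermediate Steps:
v(p) = 1 + p (v(p) = -3 + (4 + p) = 1 + p)
v(h(2*0))**4 = (1 + 2*0)**4 = (1 + 0)**4 = 1**4 = 1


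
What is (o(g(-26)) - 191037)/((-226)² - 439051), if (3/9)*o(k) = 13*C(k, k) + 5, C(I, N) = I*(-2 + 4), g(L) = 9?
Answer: 12688/25865 ≈ 0.49055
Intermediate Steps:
C(I, N) = 2*I (C(I, N) = I*2 = 2*I)
o(k) = 15 + 78*k (o(k) = 3*(13*(2*k) + 5) = 3*(26*k + 5) = 3*(5 + 26*k) = 15 + 78*k)
(o(g(-26)) - 191037)/((-226)² - 439051) = ((15 + 78*9) - 191037)/((-226)² - 439051) = ((15 + 702) - 191037)/(51076 - 439051) = (717 - 191037)/(-387975) = -190320*(-1/387975) = 12688/25865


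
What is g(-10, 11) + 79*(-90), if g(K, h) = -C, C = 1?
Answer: -7111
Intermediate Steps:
g(K, h) = -1 (g(K, h) = -1*1 = -1)
g(-10, 11) + 79*(-90) = -1 + 79*(-90) = -1 - 7110 = -7111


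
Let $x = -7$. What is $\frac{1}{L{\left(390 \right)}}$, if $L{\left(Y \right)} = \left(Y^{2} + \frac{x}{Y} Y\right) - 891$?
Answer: $\frac{1}{151202} \approx 6.6137 \cdot 10^{-6}$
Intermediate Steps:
$L{\left(Y \right)} = -898 + Y^{2}$ ($L{\left(Y \right)} = \left(Y^{2} + - \frac{7}{Y} Y\right) - 891 = \left(Y^{2} - 7\right) - 891 = \left(-7 + Y^{2}\right) - 891 = -898 + Y^{2}$)
$\frac{1}{L{\left(390 \right)}} = \frac{1}{-898 + 390^{2}} = \frac{1}{-898 + 152100} = \frac{1}{151202}$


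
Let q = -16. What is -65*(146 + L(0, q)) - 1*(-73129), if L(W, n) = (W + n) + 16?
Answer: 63639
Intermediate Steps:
L(W, n) = 16 + W + n
-65*(146 + L(0, q)) - 1*(-73129) = -65*(146 + (16 + 0 - 16)) - 1*(-73129) = -65*(146 + 0) + 73129 = -65*146 + 73129 = -9490 + 73129 = 63639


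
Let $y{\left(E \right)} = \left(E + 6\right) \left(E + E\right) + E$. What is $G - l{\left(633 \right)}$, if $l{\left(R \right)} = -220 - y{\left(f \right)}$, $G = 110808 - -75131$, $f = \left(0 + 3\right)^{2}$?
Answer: $186438$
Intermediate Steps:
$f = 9$ ($f = 3^{2} = 9$)
$y{\left(E \right)} = E + 2 E \left(6 + E\right)$ ($y{\left(E \right)} = \left(6 + E\right) 2 E + E = 2 E \left(6 + E\right) + E = E + 2 E \left(6 + E\right)$)
$G = 185939$ ($G = 110808 + 75131 = 185939$)
$l{\left(R \right)} = -499$ ($l{\left(R \right)} = -220 - 9 \left(13 + 2 \cdot 9\right) = -220 - 9 \left(13 + 18\right) = -220 - 9 \cdot 31 = -220 - 279 = -499$)
$G - l{\left(633 \right)} = 185939 - -499 = 185939 + 499 = 186438$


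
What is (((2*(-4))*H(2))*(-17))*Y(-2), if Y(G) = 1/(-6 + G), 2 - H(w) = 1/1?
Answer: -17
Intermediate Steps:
H(w) = 1 (H(w) = 2 - 1/1 = 2 - 1 = 1)
(((2*(-4))*H(2))*(-17))*Y(-2) = (((2*(-4))*1)*(-17))/(-6 - 2) = (-8*1*(-17))/(-8) = -8*(-17)*(-⅛) = 136*(-⅛) = -17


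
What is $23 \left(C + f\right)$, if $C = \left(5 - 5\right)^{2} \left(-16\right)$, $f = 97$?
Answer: $2231$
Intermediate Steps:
$C = 0$ ($C = 0^{2} \left(-16\right) = 0 \left(-16\right) = 0$)
$23 \left(C + f\right) = 23 \left(0 + 97\right) = 23 \cdot 97 = 2231$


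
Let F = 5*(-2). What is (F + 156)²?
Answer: 21316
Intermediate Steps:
F = -10
(F + 156)² = (-10 + 156)² = 146² = 21316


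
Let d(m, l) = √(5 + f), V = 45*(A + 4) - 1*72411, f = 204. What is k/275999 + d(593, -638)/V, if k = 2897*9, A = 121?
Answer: 26073/275999 - √209/66786 ≈ 0.094251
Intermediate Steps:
k = 26073
V = -66786 (V = 45*(121 + 4) - 1*72411 = 45*125 - 72411 = 5625 - 72411 = -66786)
d(m, l) = √209 (d(m, l) = √(5 + 204) = √209)
k/275999 + d(593, -638)/V = 26073/275999 + √209/(-66786) = 26073*(1/275999) + √209*(-1/66786) = 26073/275999 - √209/66786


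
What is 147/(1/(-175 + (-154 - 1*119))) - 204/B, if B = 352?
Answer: -5795379/88 ≈ -65857.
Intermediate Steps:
147/(1/(-175 + (-154 - 1*119))) - 204/B = 147/(1/(-175 + (-154 - 1*119))) - 204/352 = 147/(1/(-175 + (-154 - 119))) - 204*1/352 = 147/(1/(-175 - 273)) - 51/88 = 147/(1/(-448)) - 51/88 = 147/(-1/448) - 51/88 = 147*(-448) - 51/88 = -65856 - 51/88 = -5795379/88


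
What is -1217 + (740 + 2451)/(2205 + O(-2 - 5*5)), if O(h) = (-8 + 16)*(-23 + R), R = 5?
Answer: -2505046/2061 ≈ -1215.5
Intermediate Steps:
O(h) = -144 (O(h) = (-8 + 16)*(-23 + 5) = 8*(-18) = -144)
-1217 + (740 + 2451)/(2205 + O(-2 - 5*5)) = -1217 + (740 + 2451)/(2205 - 144) = -1217 + 3191/2061 = -2505046/2061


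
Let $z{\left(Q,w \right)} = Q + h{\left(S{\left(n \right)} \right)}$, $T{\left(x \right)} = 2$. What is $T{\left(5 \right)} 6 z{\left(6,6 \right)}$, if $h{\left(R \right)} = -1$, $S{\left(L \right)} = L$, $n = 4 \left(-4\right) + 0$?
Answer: $60$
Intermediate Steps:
$n = -16$ ($n = -16 + 0 = -16$)
$z{\left(Q,w \right)} = -1 + Q$ ($z{\left(Q,w \right)} = Q - 1 = -1 + Q$)
$T{\left(5 \right)} 6 z{\left(6,6 \right)} = 2 \cdot 6 \left(-1 + 6\right) = 12 \cdot 5 = 60$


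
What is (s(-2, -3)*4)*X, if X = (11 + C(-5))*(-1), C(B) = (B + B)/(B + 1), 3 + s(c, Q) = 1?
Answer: 108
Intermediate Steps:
s(c, Q) = -2 (s(c, Q) = -3 + 1 = -2)
C(B) = 2*B/(1 + B) (C(B) = (2*B)/(1 + B) = 2*B/(1 + B))
X = -27/2 (X = (11 + 2*(-5)/(1 - 5))*(-1) = (11 + 2*(-5)/(-4))*(-1) = (11 + 2*(-5)*(-¼))*(-1) = (11 + 5/2)*(-1) = (27/2)*(-1) = -27/2 ≈ -13.500)
(s(-2, -3)*4)*X = -2*4*(-27/2) = -8*(-27/2) = 108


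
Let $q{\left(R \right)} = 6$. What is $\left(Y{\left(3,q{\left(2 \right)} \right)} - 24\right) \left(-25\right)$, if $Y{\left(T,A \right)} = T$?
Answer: $525$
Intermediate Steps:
$\left(Y{\left(3,q{\left(2 \right)} \right)} - 24\right) \left(-25\right) = \left(3 - 24\right) \left(-25\right) = \left(-21\right) \left(-25\right) = 525$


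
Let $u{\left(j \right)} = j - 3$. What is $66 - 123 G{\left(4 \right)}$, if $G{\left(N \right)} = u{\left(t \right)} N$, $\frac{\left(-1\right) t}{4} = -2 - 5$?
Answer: $-12234$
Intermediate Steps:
$t = 28$ ($t = - 4 \left(-2 - 5\right) = \left(-4\right) \left(-7\right) = 28$)
$u{\left(j \right)} = -3 + j$
$G{\left(N \right)} = 25 N$ ($G{\left(N \right)} = \left(-3 + 28\right) N = 25 N$)
$66 - 123 G{\left(4 \right)} = 66 - 123 \cdot 25 \cdot 4 = 66 - 12300 = -12234$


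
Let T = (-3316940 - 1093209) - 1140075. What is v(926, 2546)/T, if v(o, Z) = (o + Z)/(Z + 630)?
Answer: -217/1101719464 ≈ -1.9696e-7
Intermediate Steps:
v(o, Z) = (Z + o)/(630 + Z)
T = -5550224 (T = -4410149 - 1140075 = -5550224)
v(926, 2546)/T = ((2546 + 926)/(630 + 2546))/(-5550224) = (3472/3176)*(-1/5550224) = ((1/3176)*3472)*(-1/5550224) = (434/397)*(-1/5550224) = -217/1101719464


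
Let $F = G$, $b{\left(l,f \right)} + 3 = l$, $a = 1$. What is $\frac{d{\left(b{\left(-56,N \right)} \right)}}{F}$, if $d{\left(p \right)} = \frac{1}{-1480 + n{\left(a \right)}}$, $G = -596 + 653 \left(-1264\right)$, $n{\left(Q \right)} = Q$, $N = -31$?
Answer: $\frac{1}{1221636252} \approx 8.1857 \cdot 10^{-10}$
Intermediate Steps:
$b{\left(l,f \right)} = -3 + l$
$G = -825988$ ($G = -596 - 825392 = -825988$)
$F = -825988$
$d{\left(p \right)} = - \frac{1}{1479}$ ($d{\left(p \right)} = \frac{1}{-1480 + 1} = \frac{1}{-1479} = - \frac{1}{1479}$)
$\frac{d{\left(b{\left(-56,N \right)} \right)}}{F} = - \frac{1}{1479 \left(-825988\right)} = \left(- \frac{1}{1479}\right) \left(- \frac{1}{825988}\right) = \frac{1}{1221636252}$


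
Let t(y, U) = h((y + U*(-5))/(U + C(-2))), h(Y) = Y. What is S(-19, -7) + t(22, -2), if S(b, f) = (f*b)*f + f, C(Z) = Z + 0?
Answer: -946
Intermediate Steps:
C(Z) = Z
S(b, f) = f + b*f**2 (S(b, f) = (b*f)*f + f = b*f**2 + f = f + b*f**2)
t(y, U) = (y - 5*U)/(-2 + U) (t(y, U) = (y + U*(-5))/(U - 2) = (y - 5*U)/(-2 + U))
S(-19, -7) + t(22, -2) = -7*(1 - 19*(-7)) + (22 - 5*(-2))/(-2 - 2) = -7*(1 + 133) + (22 + 10)/(-4) = -7*134 - 1/4*32 = -938 - 8 = -946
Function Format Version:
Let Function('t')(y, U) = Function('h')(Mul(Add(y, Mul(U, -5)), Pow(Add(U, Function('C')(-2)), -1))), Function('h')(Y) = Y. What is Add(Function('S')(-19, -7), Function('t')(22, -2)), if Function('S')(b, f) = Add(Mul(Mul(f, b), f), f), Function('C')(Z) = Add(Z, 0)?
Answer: -946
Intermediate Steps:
Function('C')(Z) = Z
Function('S')(b, f) = Add(f, Mul(b, Pow(f, 2))) (Function('S')(b, f) = Add(Mul(Mul(b, f), f), f) = Add(Mul(b, Pow(f, 2)), f) = Add(f, Mul(b, Pow(f, 2))))
Function('t')(y, U) = Mul(Pow(Add(-2, U), -1), Add(y, Mul(-5, U))) (Function('t')(y, U) = Mul(Add(y, Mul(U, -5)), Pow(Add(U, -2), -1)) = Mul(Add(y, Mul(-5, U)), Pow(Add(-2, U), -1)) = Mul(Pow(Add(-2, U), -1), Add(y, Mul(-5, U))))
Add(Function('S')(-19, -7), Function('t')(22, -2)) = Add(Mul(-7, Add(1, Mul(-19, -7))), Mul(Pow(Add(-2, -2), -1), Add(22, Mul(-5, -2)))) = Add(Mul(-7, Add(1, 133)), Mul(Pow(-4, -1), Add(22, 10))) = Add(Mul(-7, 134), Mul(Rational(-1, 4), 32)) = Add(-938, -8) = -946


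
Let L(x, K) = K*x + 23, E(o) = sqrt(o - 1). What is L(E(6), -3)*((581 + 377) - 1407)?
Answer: -10327 + 1347*sqrt(5) ≈ -7315.0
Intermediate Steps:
E(o) = sqrt(-1 + o)
L(x, K) = 23 + K*x
L(E(6), -3)*((581 + 377) - 1407) = (23 - 3*sqrt(-1 + 6))*((581 + 377) - 1407) = (23 - 3*sqrt(5))*(958 - 1407) = (23 - 3*sqrt(5))*(-449) = -10327 + 1347*sqrt(5)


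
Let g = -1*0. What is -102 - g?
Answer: -102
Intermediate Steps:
g = 0
-102 - g = -102 - 1*0 = -102 + 0 = -102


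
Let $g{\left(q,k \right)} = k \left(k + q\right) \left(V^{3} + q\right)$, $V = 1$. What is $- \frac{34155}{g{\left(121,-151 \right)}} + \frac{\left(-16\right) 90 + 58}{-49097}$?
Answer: $- \frac{60875461}{1808929868} \approx -0.033653$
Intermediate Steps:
$g{\left(q,k \right)} = k \left(1 + q\right) \left(k + q\right)$ ($g{\left(q,k \right)} = k \left(k + q\right) \left(1^{3} + q\right) = k \left(k + q\right) \left(1 + q\right) = k \left(1 + q\right) \left(k + q\right)$)
$- \frac{34155}{g{\left(121,-151 \right)}} + \frac{\left(-16\right) 90 + 58}{-49097} = - \frac{34155}{\left(-151\right) \left(-151 + 121 + 121^{2} - 18271\right)} + \frac{\left(-16\right) 90 + 58}{-49097} = - \frac{34155}{\left(-151\right) \left(-151 + 121 + 14641 - 18271\right)} + \left(-1440 + 58\right) \left(- \frac{1}{49097}\right) = - \frac{34155}{\left(-151\right) \left(-3660\right)} - - \frac{1382}{49097} = - \frac{34155}{552660} + \frac{1382}{49097} = \left(-34155\right) \frac{1}{552660} + \frac{1382}{49097} = - \frac{2277}{36844} + \frac{1382}{49097} = - \frac{60875461}{1808929868}$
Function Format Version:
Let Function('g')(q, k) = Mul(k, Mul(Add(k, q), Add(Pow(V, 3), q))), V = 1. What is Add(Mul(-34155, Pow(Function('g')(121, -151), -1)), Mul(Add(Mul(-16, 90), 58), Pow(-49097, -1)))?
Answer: Rational(-60875461, 1808929868) ≈ -0.033653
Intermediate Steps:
Function('g')(q, k) = Mul(k, Add(1, q), Add(k, q)) (Function('g')(q, k) = Mul(k, Mul(Add(k, q), Add(Pow(1, 3), q))) = Mul(k, Mul(Add(k, q), Add(1, q))) = Mul(k, Mul(Add(1, q), Add(k, q))) = Mul(k, Add(1, q), Add(k, q)))
Add(Mul(-34155, Pow(Function('g')(121, -151), -1)), Mul(Add(Mul(-16, 90), 58), Pow(-49097, -1))) = Add(Mul(-34155, Pow(Mul(-151, Add(-151, 121, Pow(121, 2), Mul(-151, 121))), -1)), Mul(Add(Mul(-16, 90), 58), Pow(-49097, -1))) = Add(Mul(-34155, Pow(Mul(-151, Add(-151, 121, 14641, -18271)), -1)), Mul(Add(-1440, 58), Rational(-1, 49097))) = Add(Mul(-34155, Pow(Mul(-151, -3660), -1)), Mul(-1382, Rational(-1, 49097))) = Add(Mul(-34155, Pow(552660, -1)), Rational(1382, 49097)) = Add(Mul(-34155, Rational(1, 552660)), Rational(1382, 49097)) = Add(Rational(-2277, 36844), Rational(1382, 49097)) = Rational(-60875461, 1808929868)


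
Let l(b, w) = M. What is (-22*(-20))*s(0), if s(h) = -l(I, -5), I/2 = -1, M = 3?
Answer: -1320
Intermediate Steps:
I = -2 (I = 2*(-1) = -2)
l(b, w) = 3
s(h) = -3 (s(h) = -1*3 = -3)
(-22*(-20))*s(0) = -22*(-20)*(-3) = 440*(-3) = -1320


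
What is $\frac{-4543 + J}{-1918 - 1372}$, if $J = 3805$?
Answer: $\frac{369}{1645} \approx 0.22432$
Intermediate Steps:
$\frac{-4543 + J}{-1918 - 1372} = \frac{-4543 + 3805}{-1918 - 1372} = - \frac{738}{-3290} = \left(-738\right) \left(- \frac{1}{3290}\right) = \frac{369}{1645}$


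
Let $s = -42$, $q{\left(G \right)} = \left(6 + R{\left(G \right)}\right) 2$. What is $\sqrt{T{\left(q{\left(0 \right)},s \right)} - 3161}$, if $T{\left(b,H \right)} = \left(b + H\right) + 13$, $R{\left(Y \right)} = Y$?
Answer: $i \sqrt{3178} \approx 56.374 i$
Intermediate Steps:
$q{\left(G \right)} = 12 + 2 G$ ($q{\left(G \right)} = \left(6 + G\right) 2 = 12 + 2 G$)
$T{\left(b,H \right)} = 13 + H + b$ ($T{\left(b,H \right)} = \left(H + b\right) + 13 = 13 + H + b$)
$\sqrt{T{\left(q{\left(0 \right)},s \right)} - 3161} = \sqrt{\left(13 - 42 + \left(12 + 2 \cdot 0\right)\right) - 3161} = \sqrt{\left(13 - 42 + \left(12 + 0\right)\right) - 3161} = \sqrt{\left(13 - 42 + 12\right) - 3161} = \sqrt{-17 - 3161} = \sqrt{-3178} = i \sqrt{3178}$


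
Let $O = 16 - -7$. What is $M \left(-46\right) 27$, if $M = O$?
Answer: $-28566$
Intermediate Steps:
$O = 23$ ($O = 16 + 7 = 23$)
$M = 23$
$M \left(-46\right) 27 = 23 \left(-46\right) 27 = \left(-1058\right) 27 = -28566$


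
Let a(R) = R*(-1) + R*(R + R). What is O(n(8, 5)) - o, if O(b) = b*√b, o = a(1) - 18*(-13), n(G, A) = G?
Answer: -235 + 16*√2 ≈ -212.37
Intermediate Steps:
a(R) = -R + 2*R² (a(R) = -R + R*(2*R) = -R + 2*R²)
o = 235 (o = 1*(-1 + 2*1) - 18*(-13) = 1*(-1 + 2) + 234 = 1*1 + 234 = 1 + 234 = 235)
O(b) = b^(3/2)
O(n(8, 5)) - o = 8^(3/2) - 1*235 = 16*√2 - 235 = -235 + 16*√2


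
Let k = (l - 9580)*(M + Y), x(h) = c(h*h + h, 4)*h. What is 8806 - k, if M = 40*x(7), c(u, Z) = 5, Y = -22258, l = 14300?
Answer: 98458566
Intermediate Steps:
x(h) = 5*h
M = 1400 (M = 40*(5*7) = 40*35 = 1400)
k = -98449760 (k = (14300 - 9580)*(1400 - 22258) = 4720*(-20858) = -98449760)
8806 - k = 8806 - 1*(-98449760) = 8806 + 98449760 = 98458566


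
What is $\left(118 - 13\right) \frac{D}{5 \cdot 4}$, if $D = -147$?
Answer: $- \frac{3087}{4} \approx -771.75$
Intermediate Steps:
$\left(118 - 13\right) \frac{D}{5 \cdot 4} = \left(118 - 13\right) \left(- \frac{147}{5 \cdot 4}\right) = 105 \left(- \frac{147}{20}\right) = - \frac{3087}{4}$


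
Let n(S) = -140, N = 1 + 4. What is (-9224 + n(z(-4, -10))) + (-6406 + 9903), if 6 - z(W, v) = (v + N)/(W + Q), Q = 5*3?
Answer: -5867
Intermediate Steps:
N = 5
Q = 15
z(W, v) = 6 - (5 + v)/(15 + W) (z(W, v) = 6 - (v + 5)/(W + 15) = 6 - (5 + v)/(15 + W))
(-9224 + n(z(-4, -10))) + (-6406 + 9903) = (-9224 - 140) + (-6406 + 9903) = -9364 + 3497 = -5867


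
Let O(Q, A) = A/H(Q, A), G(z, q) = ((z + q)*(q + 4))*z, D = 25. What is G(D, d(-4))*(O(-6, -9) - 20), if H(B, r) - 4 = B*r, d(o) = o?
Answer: 0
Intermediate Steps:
H(B, r) = 4 + B*r
G(z, q) = z*(4 + q)*(q + z) (G(z, q) = ((q + z)*(4 + q))*z = ((4 + q)*(q + z))*z = z*(4 + q)*(q + z))
O(Q, A) = A/(4 + A*Q) (O(Q, A) = A/(4 + Q*A) = A/(4 + A*Q))
G(D, d(-4))*(O(-6, -9) - 20) = (25*((-4)**2 + 4*(-4) + 4*25 - 4*25))*(-9/(4 - 9*(-6)) - 20) = (25*(16 - 16 + 100 - 100))*(-9/(4 + 54) - 20) = (25*0)*(-9/58 - 20) = 0*(-9*1/58 - 20) = 0*(-9/58 - 20) = 0*(-1169/58) = 0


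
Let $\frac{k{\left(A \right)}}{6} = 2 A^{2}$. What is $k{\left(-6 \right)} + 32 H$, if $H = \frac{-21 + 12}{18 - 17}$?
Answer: $144$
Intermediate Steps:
$H = -9$ ($H = - \frac{9}{1} = \left(-9\right) 1 = -9$)
$k{\left(A \right)} = 12 A^{2}$ ($k{\left(A \right)} = 6 \cdot 2 A^{2} = 12 A^{2}$)
$k{\left(-6 \right)} + 32 H = 12 \left(-6\right)^{2} + 32 \left(-9\right) = 12 \cdot 36 - 288 = 432 - 288 = 144$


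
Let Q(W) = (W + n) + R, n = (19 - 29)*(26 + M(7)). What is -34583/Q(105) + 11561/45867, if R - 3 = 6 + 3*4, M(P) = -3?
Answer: 1587420805/4770168 ≈ 332.78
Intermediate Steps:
n = -230 (n = (19 - 29)*(26 - 3) = -10*23 = -230)
R = 21 (R = 3 + (6 + 3*4) = 3 + (6 + 12) = 3 + 18 = 21)
Q(W) = -209 + W (Q(W) = (W - 230) + 21 = (-230 + W) + 21 = -209 + W)
-34583/Q(105) + 11561/45867 = -34583/(-209 + 105) + 11561/45867 = -34583/(-104) + 11561*(1/45867) = -34583*(-1/104) + 11561/45867 = 34583/104 + 11561/45867 = 1587420805/4770168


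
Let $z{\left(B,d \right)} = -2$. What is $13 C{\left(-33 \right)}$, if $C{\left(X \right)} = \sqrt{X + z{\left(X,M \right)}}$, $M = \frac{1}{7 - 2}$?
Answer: $13 i \sqrt{35} \approx 76.909 i$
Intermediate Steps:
$M = \frac{1}{5} \approx 0.2$
$C{\left(X \right)} = \sqrt{-2 + X}$ ($C{\left(X \right)} = \sqrt{X - 2} = \sqrt{-2 + X}$)
$13 C{\left(-33 \right)} = 13 \sqrt{-2 - 33} = 13 \sqrt{-35} = 13 i \sqrt{35}$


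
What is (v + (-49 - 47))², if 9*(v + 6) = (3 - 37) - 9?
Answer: 923521/81 ≈ 11402.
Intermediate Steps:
v = -97/9 (v = -6 + ((3 - 37) - 9)/9 = -6 + (-34 - 9)/9 = -6 + (⅑)*(-43) = -6 - 43/9 = -97/9 ≈ -10.778)
(v + (-49 - 47))² = (-97/9 + (-49 - 47))² = (-97/9 - 96)² = (-961/9)² = 923521/81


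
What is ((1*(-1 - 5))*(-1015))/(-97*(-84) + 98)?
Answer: 435/589 ≈ 0.73854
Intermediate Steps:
((1*(-1 - 5))*(-1015))/(-97*(-84) + 98) = ((1*(-6))*(-1015))/(8148 + 98) = -6*(-1015)/8246 = 6090*(1/8246) = 435/589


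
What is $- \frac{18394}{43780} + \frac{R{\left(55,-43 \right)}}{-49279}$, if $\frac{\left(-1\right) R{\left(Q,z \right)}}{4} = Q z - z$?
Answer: $- \frac{656533283}{1078717310} \approx -0.60862$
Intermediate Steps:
$R{\left(Q,z \right)} = 4 z - 4 Q z$ ($R{\left(Q,z \right)} = - 4 \left(Q z - z\right) = - 4 \left(- z + Q z\right) = 4 z - 4 Q z$)
$- \frac{18394}{43780} + \frac{R{\left(55,-43 \right)}}{-49279} = - \frac{18394}{43780} + \frac{4 \left(-43\right) \left(1 - 55\right)}{-49279} = \left(-18394\right) \frac{1}{43780} + 4 \left(-43\right) \left(1 - 55\right) \left(- \frac{1}{49279}\right) = - \frac{9197}{21890} + 4 \left(-43\right) \left(-54\right) \left(- \frac{1}{49279}\right) = - \frac{9197}{21890} + 9288 \left(- \frac{1}{49279}\right) = - \frac{9197}{21890} - \frac{9288}{49279} = - \frac{656533283}{1078717310}$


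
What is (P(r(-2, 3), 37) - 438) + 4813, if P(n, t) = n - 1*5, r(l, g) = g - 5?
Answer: 4368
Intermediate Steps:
r(l, g) = -5 + g
P(n, t) = -5 + n (P(n, t) = n - 5 = -5 + n)
(P(r(-2, 3), 37) - 438) + 4813 = ((-5 + (-5 + 3)) - 438) + 4813 = ((-5 - 2) - 438) + 4813 = (-7 - 438) + 4813 = -445 + 4813 = 4368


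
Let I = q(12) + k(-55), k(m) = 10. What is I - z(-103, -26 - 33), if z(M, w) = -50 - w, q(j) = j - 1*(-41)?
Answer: 54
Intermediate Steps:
q(j) = 41 + j (q(j) = j + 41 = 41 + j)
I = 63 (I = (41 + 12) + 10 = 53 + 10 = 63)
I - z(-103, -26 - 33) = 63 - (-50 - (-26 - 33)) = 63 - (-50 - 1*(-59)) = 63 - (-50 + 59) = 63 - 1*9 = 63 - 9 = 54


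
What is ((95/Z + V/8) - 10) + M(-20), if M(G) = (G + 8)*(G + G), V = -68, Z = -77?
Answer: 70881/154 ≈ 460.27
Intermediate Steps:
M(G) = 2*G*(8 + G) (M(G) = (8 + G)*(2*G) = 2*G*(8 + G))
((95/Z + V/8) - 10) + M(-20) = ((95/(-77) - 68/8) - 10) + 2*(-20)*(8 - 20) = ((95*(-1/77) - 68*⅛) - 10) + 2*(-20)*(-12) = ((-95/77 - 17/2) - 10) + 480 = (-1499/154 - 10) + 480 = -3039/154 + 480 = 70881/154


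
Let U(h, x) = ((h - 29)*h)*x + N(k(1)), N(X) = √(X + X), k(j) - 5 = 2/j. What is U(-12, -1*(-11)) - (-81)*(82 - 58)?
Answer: 7356 + √14 ≈ 7359.7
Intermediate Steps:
k(j) = 5 + 2/j
N(X) = √2*√X (N(X) = √(2*X) = √2*√X)
U(h, x) = √14 + h*x*(-29 + h) (U(h, x) = ((h - 29)*h)*x + √2*√(5 + 2/1) = ((-29 + h)*h)*x + √2*√(5 + 2*1) = (h*(-29 + h))*x + √2*√(5 + 2) = h*x*(-29 + h) + √2*√7 = h*x*(-29 + h) + √14 = √14 + h*x*(-29 + h))
U(-12, -1*(-11)) - (-81)*(82 - 58) = (√14 - 1*(-11)*(-12)² - 29*(-12)*(-1*(-11))) - (-81)*(82 - 58) = (√14 + 11*144 - 29*(-12)*11) - (-81)*24 = (√14 + 1584 + 3828) - 1*(-1944) = (5412 + √14) + 1944 = 7356 + √14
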